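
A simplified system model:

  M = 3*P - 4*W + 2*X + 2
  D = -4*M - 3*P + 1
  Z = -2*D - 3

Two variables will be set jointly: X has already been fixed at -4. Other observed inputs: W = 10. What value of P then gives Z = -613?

With X held at -4:
Substituting into the M equation gives M = 3*P - 46.
So D = -15*P + 185.
This gives Z = 30*P - 373.
Solve 30*P - 373 = -613: P = (-613 + 373) / 30 = -8.

P = -8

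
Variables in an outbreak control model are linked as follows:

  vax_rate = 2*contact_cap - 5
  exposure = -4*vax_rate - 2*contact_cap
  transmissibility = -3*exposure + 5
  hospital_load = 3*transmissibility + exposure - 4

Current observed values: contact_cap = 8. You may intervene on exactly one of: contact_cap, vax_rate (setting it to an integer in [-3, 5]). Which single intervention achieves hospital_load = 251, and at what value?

Intervening on contact_cap: with other inputs at their observed values, hospital_load = 80*contact_cap - 149. Solving for 251 gives contact_cap = 5, within [-3, 5].
Intervening on vax_rate: hospital_load = 32*vax_rate + 139. Reaching 251 requires vax_rate = 7/2, not an integer.

set contact_cap = 5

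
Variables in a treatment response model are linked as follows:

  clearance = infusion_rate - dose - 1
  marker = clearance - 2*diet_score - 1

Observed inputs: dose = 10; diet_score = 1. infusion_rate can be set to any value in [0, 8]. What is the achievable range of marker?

-14 to -6

Substituting into the clearance equation gives clearance = infusion_rate - 11.
Substituting into the marker equation gives marker = infusion_rate - 14.
Linear in infusion_rate, so extremes are at the endpoints: infusion_rate = 0 gives marker = -14; infusion_rate = 8 gives marker = -6.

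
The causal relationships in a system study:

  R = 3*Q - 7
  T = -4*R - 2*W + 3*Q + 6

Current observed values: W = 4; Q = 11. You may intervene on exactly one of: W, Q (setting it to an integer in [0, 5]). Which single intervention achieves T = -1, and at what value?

Intervening on W: T = -2*W - 65. Reaching -1 requires W = -32, outside [0, 5].
Intervening on Q: with other inputs at their observed values, T = -9*Q + 26. Solving for -1 gives Q = 3, within [0, 5].

set Q = 3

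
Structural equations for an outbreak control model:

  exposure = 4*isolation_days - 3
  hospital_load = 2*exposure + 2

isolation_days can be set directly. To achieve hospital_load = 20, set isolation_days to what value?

isolation_days = 3

Substituting into the hospital_load equation gives hospital_load = 8*isolation_days - 4.
Solve 8*isolation_days - 4 = 20: isolation_days = (20 + 4) / 8 = 3.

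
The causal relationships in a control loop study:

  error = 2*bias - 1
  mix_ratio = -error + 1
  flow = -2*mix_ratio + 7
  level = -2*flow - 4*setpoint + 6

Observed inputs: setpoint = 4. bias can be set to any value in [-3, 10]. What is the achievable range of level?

Substituting into the mix_ratio equation gives mix_ratio = -2*bias + 2.
So flow = 4*bias + 3.
Substituting into the level equation gives level = -8*bias - 16.
Linear in bias, so extremes are at the endpoints: bias = -3 gives level = 8; bias = 10 gives level = -96.

-96 to 8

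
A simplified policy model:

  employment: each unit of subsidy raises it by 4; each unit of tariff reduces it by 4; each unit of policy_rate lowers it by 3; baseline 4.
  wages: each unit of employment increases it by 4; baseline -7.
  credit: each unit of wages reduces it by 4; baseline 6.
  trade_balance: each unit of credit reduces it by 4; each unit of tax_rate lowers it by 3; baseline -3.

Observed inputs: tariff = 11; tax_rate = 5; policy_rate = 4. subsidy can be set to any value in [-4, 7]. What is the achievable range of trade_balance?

-4506 to -1690

Substituting into the employment equation gives employment = 4*subsidy - 52.
Substituting into the wages equation gives wages = 16*subsidy - 215.
credit becomes -64*subsidy + 866.
Substituting into the trade_balance equation gives trade_balance = 256*subsidy - 3482.
Linear in subsidy, so extremes are at the endpoints: subsidy = -4 gives trade_balance = -4506; subsidy = 7 gives trade_balance = -1690.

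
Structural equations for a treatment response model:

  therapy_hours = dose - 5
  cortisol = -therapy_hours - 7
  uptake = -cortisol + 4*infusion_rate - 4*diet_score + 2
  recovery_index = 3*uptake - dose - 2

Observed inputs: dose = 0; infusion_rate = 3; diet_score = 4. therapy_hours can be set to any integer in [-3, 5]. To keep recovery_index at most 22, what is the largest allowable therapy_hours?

therapy_hours = 3

Intervening on therapy_hours fixes its value directly, overriding its dependence on dose.
Substituting into the uptake equation gives uptake = therapy_hours + 5.
Substituting into the recovery_index equation gives recovery_index = 3*therapy_hours + 13.
Require 3*therapy_hours + 13 ≤ 22, so therapy_hours ≤ 3.
The largest integer in [-3, 5] satisfying this is 3.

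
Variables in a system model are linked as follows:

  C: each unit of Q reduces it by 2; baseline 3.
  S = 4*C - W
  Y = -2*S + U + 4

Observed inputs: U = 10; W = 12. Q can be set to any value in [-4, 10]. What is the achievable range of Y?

Substituting into the S equation gives S = -8*Q.
Substituting into the Y equation gives Y = 16*Q + 14.
Linear in Q, so extremes are at the endpoints: Q = -4 gives Y = -50; Q = 10 gives Y = 174.

-50 to 174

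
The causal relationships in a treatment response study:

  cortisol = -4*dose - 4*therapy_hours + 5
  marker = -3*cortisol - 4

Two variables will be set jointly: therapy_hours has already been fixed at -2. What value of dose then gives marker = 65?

dose = 9

With therapy_hours held at -2:
Substituting into the cortisol equation gives cortisol = -4*dose + 13.
Substituting into the marker equation gives marker = 12*dose - 43.
Solve 12*dose - 43 = 65: dose = (65 + 43) / 12 = 9.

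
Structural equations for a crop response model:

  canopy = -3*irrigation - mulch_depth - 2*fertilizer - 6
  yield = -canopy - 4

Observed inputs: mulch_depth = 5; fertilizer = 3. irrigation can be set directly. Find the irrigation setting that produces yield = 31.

irrigation = 6

Substituting into the canopy equation gives canopy = -3*irrigation - 17.
So yield = 3*irrigation + 13.
Solve 3*irrigation + 13 = 31: irrigation = (31 - 13) / 3 = 6.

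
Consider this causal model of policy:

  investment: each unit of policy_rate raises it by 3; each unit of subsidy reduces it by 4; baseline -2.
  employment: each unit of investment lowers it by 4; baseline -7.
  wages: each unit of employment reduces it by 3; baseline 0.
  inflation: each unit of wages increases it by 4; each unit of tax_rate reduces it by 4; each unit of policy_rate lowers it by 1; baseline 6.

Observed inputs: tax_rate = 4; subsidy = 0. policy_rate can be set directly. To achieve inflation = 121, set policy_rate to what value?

policy_rate = 1

Substituting into the investment equation gives investment = 3*policy_rate - 2.
This gives employment = -12*policy_rate + 1.
wages becomes 36*policy_rate - 3.
inflation becomes 143*policy_rate - 22.
Solve 143*policy_rate - 22 = 121: policy_rate = (121 + 22) / 143 = 1.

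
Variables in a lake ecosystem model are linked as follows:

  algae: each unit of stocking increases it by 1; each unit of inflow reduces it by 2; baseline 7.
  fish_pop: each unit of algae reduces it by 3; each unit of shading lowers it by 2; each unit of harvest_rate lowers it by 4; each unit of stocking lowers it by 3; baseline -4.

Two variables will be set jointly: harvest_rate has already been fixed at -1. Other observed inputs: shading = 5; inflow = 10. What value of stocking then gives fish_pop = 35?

stocking = -1

With harvest_rate held at -1:
Substituting into the algae equation gives algae = stocking - 13.
This gives fish_pop = -6*stocking + 29.
Solve -6*stocking + 29 = 35: stocking = (35 - 29) / -6 = -1.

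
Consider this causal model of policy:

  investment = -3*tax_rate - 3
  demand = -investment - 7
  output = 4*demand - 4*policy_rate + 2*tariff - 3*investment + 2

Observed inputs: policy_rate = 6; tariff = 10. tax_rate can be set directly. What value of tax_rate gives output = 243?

Substituting into the demand equation gives demand = 3*tax_rate - 4.
Substituting into the output equation gives output = 21*tax_rate - 9.
Solve 21*tax_rate - 9 = 243: tax_rate = (243 + 9) / 21 = 12.

tax_rate = 12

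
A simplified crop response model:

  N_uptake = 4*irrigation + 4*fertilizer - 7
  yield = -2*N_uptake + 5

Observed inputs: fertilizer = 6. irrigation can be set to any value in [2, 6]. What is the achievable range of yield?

-77 to -45

Substituting into the N_uptake equation gives N_uptake = 4*irrigation + 17.
Substituting into the yield equation gives yield = -8*irrigation - 29.
Linear in irrigation, so extremes are at the endpoints: irrigation = 2 gives yield = -45; irrigation = 6 gives yield = -77.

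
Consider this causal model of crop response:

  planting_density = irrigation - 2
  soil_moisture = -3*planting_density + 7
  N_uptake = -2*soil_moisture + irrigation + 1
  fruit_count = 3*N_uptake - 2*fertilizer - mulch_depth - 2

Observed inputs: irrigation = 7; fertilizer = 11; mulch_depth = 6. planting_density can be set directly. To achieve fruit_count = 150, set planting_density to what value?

Intervening on planting_density fixes its value directly, overriding its dependence on irrigation.
Substituting into the N_uptake equation gives N_uptake = 6*planting_density - 6.
So fruit_count = 18*planting_density - 48.
Solve 18*planting_density - 48 = 150: planting_density = (150 + 48) / 18 = 11.

planting_density = 11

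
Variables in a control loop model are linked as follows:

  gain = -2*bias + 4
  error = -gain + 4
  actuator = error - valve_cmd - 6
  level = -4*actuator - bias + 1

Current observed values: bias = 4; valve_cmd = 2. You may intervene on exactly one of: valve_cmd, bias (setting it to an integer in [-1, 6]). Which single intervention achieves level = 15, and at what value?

set bias = 2

Intervening on valve_cmd: level = 4*valve_cmd - 11. Reaching 15 requires valve_cmd = 13/2, not an integer.
Intervening on bias: with other inputs at their observed values, level = -9*bias + 33. Solving for 15 gives bias = 2, within [-1, 6].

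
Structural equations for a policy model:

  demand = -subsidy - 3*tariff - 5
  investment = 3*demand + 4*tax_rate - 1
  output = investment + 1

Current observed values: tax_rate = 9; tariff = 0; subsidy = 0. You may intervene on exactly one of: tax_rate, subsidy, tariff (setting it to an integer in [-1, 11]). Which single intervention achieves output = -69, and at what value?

set tariff = 10

Intervening on tax_rate: output = 4*tax_rate - 15. Reaching -69 requires tax_rate = -27/2, not an integer.
Intervening on subsidy: output = -3*subsidy + 21. Reaching -69 requires subsidy = 30, outside [-1, 11].
Intervening on tariff: with other inputs at their observed values, output = -9*tariff + 21. Solving for -69 gives tariff = 10, within [-1, 11].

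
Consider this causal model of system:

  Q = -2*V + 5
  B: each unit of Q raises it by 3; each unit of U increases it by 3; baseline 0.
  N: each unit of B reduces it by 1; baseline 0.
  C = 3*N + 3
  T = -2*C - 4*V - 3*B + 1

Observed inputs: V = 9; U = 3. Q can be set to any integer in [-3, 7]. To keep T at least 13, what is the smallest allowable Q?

Q = 3

Intervening on Q fixes its value directly, overriding its dependence on V.
Substituting into the B equation gives B = 3*Q + 9.
Substituting into the N equation gives N = -3*Q - 9.
Substituting into the C equation gives C = -9*Q - 24.
T becomes 9*Q - 14.
Require 9*Q - 14 ≥ 13, so Q ≥ 3.
The smallest integer in [-3, 7] satisfying this is 3.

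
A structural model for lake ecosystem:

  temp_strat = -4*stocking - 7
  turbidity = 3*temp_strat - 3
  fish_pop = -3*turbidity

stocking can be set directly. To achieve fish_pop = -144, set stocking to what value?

stocking = -6

Substituting into the turbidity equation gives turbidity = -12*stocking - 24.
Substituting into the fish_pop equation gives fish_pop = 36*stocking + 72.
Solve 36*stocking + 72 = -144: stocking = (-144 - 72) / 36 = -6.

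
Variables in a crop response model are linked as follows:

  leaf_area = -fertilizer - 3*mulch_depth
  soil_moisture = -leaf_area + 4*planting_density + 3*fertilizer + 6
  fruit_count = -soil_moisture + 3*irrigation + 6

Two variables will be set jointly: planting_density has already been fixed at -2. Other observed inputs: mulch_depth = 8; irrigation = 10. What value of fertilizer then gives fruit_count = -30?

With planting_density held at -2:
Substituting into the leaf_area equation gives leaf_area = -fertilizer - 24.
So soil_moisture = 4*fertilizer + 22.
Substituting into the fruit_count equation gives fruit_count = -4*fertilizer + 14.
Solve -4*fertilizer + 14 = -30: fertilizer = (-30 - 14) / -4 = 11.

fertilizer = 11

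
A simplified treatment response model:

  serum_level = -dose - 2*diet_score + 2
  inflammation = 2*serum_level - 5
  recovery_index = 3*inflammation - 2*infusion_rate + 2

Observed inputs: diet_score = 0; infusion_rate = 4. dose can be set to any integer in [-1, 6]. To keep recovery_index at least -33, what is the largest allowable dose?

Substituting into the serum_level equation gives serum_level = -dose + 2.
Substituting into the inflammation equation gives inflammation = -2*dose - 1.
So recovery_index = -6*dose - 9.
Require -6*dose - 9 ≥ -33, so dose ≤ 4.
The largest integer in [-1, 6] satisfying this is 4.

dose = 4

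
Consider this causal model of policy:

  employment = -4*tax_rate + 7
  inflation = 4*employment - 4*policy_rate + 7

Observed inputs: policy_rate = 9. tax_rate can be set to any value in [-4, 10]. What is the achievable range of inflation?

-161 to 63

Substituting into the inflation equation gives inflation = -16*tax_rate - 1.
Linear in tax_rate, so extremes are at the endpoints: tax_rate = -4 gives inflation = 63; tax_rate = 10 gives inflation = -161.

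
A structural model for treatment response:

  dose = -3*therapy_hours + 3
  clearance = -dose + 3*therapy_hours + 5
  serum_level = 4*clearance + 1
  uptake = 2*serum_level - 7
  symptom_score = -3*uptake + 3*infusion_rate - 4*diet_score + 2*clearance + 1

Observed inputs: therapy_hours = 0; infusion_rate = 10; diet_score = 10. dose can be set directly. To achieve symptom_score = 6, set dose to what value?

dose = 5

Intervening on dose fixes its value directly, overriding its dependence on therapy_hours.
Substituting into the clearance equation gives clearance = -dose + 5.
serum_level becomes -4*dose + 21.
Substituting into the uptake equation gives uptake = -8*dose + 35.
symptom_score becomes 22*dose - 104.
Solve 22*dose - 104 = 6: dose = (6 + 104) / 22 = 5.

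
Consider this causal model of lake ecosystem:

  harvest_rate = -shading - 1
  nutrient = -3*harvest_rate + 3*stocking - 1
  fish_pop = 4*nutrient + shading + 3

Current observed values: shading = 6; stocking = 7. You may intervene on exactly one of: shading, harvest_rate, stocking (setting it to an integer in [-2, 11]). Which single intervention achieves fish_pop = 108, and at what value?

set shading = 1

Intervening on shading: with other inputs at their observed values, fish_pop = 13*shading + 95. Solving for 108 gives shading = 1, within [-2, 11].
Intervening on harvest_rate: fish_pop = -12*harvest_rate + 89. Reaching 108 requires harvest_rate = -19/12, not an integer.
Intervening on stocking: fish_pop = 12*stocking + 89. Reaching 108 requires stocking = 19/12, not an integer.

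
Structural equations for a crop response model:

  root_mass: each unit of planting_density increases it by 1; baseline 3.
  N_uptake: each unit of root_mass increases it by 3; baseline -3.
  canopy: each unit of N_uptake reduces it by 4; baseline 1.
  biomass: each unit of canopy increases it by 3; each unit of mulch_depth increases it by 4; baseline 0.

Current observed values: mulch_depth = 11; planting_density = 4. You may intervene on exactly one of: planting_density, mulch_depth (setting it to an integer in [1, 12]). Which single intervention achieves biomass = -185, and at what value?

Intervening on planting_density: biomass = -36*planting_density - 25. Reaching -185 requires planting_density = 40/9, not an integer.
Intervening on mulch_depth: with other inputs at their observed values, biomass = 4*mulch_depth - 213. Solving for -185 gives mulch_depth = 7, within [1, 12].

set mulch_depth = 7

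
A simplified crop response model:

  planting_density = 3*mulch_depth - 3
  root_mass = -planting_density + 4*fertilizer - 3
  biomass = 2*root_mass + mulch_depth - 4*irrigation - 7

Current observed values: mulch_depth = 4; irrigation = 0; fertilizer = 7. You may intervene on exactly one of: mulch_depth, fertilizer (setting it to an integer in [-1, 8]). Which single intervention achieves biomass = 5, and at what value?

Intervening on mulch_depth: biomass = -5*mulch_depth + 49. Reaching 5 requires mulch_depth = 44/5, not an integer.
Intervening on fertilizer: with other inputs at their observed values, biomass = 8*fertilizer - 27. Solving for 5 gives fertilizer = 4, within [-1, 8].

set fertilizer = 4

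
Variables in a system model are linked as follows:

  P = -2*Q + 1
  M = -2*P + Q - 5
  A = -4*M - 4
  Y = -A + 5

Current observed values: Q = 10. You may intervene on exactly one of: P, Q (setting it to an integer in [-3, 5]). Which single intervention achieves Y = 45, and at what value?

set P = -2

Intervening on P: with other inputs at their observed values, Y = -8*P + 29. Solving for 45 gives P = -2, within [-3, 5].
Intervening on Q: Y = 20*Q - 19. Reaching 45 requires Q = 16/5, not an integer.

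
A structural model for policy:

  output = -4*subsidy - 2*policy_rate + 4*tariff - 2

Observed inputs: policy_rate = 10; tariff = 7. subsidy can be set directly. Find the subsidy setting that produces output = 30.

Substituting into the output equation gives output = -4*subsidy + 6.
Solve -4*subsidy + 6 = 30: subsidy = (30 - 6) / -4 = -6.

subsidy = -6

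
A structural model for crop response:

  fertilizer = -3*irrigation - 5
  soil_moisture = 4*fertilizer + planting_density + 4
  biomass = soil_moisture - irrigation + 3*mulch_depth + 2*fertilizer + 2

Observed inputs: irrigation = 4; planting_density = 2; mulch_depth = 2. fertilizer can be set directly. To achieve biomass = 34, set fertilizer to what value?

Intervening on fertilizer fixes its value directly, overriding its dependence on irrigation.
Substituting into the soil_moisture equation gives soil_moisture = 4*fertilizer + 6.
So biomass = 6*fertilizer + 10.
Solve 6*fertilizer + 10 = 34: fertilizer = (34 - 10) / 6 = 4.

fertilizer = 4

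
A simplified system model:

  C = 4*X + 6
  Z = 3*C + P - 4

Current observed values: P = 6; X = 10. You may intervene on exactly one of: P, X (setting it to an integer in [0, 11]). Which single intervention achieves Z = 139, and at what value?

set P = 5

Intervening on P: with other inputs at their observed values, Z = P + 134. Solving for 139 gives P = 5, within [0, 11].
Intervening on X: Z = 12*X + 20. Reaching 139 requires X = 119/12, not an integer.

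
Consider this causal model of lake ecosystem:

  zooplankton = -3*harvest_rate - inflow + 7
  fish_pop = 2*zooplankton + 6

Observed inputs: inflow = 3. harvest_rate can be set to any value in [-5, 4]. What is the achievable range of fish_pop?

Substituting into the zooplankton equation gives zooplankton = -3*harvest_rate + 4.
Substituting into the fish_pop equation gives fish_pop = -6*harvest_rate + 14.
Linear in harvest_rate, so extremes are at the endpoints: harvest_rate = -5 gives fish_pop = 44; harvest_rate = 4 gives fish_pop = -10.

-10 to 44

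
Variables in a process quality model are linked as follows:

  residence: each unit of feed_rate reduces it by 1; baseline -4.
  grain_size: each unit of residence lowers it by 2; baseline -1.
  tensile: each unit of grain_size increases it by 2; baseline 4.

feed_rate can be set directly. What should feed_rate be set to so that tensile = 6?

Substituting into the grain_size equation gives grain_size = 2*feed_rate + 7.
So tensile = 4*feed_rate + 18.
Solve 4*feed_rate + 18 = 6: feed_rate = (6 - 18) / 4 = -3.

feed_rate = -3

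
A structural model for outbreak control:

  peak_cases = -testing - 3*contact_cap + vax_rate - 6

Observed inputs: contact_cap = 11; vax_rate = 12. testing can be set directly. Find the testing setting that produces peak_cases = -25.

testing = -2

Substituting into the peak_cases equation gives peak_cases = -testing - 27.
Solve -testing - 27 = -25: testing = (-25 + 27) / -1 = -2.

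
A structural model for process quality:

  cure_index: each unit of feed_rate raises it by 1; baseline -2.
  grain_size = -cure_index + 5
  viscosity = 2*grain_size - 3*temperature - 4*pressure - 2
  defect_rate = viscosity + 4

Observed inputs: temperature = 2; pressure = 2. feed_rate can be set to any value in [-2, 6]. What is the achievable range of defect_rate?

-10 to 6

Substituting into the grain_size equation gives grain_size = -feed_rate + 7.
viscosity becomes -2*feed_rate - 2.
So defect_rate = -2*feed_rate + 2.
Linear in feed_rate, so extremes are at the endpoints: feed_rate = -2 gives defect_rate = 6; feed_rate = 6 gives defect_rate = -10.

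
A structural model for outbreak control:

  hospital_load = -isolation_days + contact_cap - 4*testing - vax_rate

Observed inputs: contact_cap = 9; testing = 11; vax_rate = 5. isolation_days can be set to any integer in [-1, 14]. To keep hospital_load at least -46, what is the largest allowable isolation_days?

isolation_days = 6

Substituting into the hospital_load equation gives hospital_load = -isolation_days - 40.
Require -isolation_days - 40 ≥ -46, so isolation_days ≤ 6.
The largest integer in [-1, 14] satisfying this is 6.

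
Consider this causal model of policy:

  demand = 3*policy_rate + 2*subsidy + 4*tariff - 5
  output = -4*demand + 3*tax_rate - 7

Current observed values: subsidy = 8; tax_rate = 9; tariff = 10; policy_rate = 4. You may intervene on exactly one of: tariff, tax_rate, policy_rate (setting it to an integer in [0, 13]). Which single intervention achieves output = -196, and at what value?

Intervening on tariff: output = -16*tariff - 72. Reaching -196 requires tariff = 31/4, not an integer.
Intervening on tax_rate: output = 3*tax_rate - 259. Reaching -196 requires tax_rate = 21, outside [0, 13].
Intervening on policy_rate: with other inputs at their observed values, output = -12*policy_rate - 184. Solving for -196 gives policy_rate = 1, within [0, 13].

set policy_rate = 1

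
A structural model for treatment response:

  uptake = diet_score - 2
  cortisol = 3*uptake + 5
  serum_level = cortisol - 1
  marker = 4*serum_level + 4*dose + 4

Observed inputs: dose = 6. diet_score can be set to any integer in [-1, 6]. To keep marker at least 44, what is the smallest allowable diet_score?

Substituting into the cortisol equation gives cortisol = 3*diet_score - 1.
Substituting into the serum_level equation gives serum_level = 3*diet_score - 2.
marker becomes 12*diet_score + 20.
Require 12*diet_score + 20 ≥ 44, so diet_score ≥ 2.
The smallest integer in [-1, 6] satisfying this is 2.

diet_score = 2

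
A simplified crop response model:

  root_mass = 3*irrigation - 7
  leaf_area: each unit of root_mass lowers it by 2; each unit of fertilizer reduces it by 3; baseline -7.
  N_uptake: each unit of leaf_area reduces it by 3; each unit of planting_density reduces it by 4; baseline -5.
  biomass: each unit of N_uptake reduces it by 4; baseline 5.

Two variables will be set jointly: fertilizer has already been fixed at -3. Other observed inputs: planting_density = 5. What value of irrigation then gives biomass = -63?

With fertilizer held at -3:
Substituting into the leaf_area equation gives leaf_area = -6*irrigation + 16.
Substituting into the N_uptake equation gives N_uptake = 18*irrigation - 73.
Substituting into the biomass equation gives biomass = -72*irrigation + 297.
Solve -72*irrigation + 297 = -63: irrigation = (-63 - 297) / -72 = 5.

irrigation = 5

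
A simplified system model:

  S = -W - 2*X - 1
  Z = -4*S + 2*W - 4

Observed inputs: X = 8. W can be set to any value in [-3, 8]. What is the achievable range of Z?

Substituting into the S equation gives S = -W - 17.
This gives Z = 6*W + 64.
Linear in W, so extremes are at the endpoints: W = -3 gives Z = 46; W = 8 gives Z = 112.

46 to 112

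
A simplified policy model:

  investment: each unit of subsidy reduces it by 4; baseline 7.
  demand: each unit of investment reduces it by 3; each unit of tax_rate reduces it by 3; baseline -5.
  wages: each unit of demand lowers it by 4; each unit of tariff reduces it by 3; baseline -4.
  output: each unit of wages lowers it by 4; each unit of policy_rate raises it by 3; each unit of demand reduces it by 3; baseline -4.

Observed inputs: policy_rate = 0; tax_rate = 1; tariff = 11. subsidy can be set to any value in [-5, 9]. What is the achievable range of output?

-1013 to 1171

Substituting into the demand equation gives demand = 12*subsidy - 29.
Substituting into the wages equation gives wages = -48*subsidy + 79.
Substituting into the output equation gives output = 156*subsidy - 233.
Linear in subsidy, so extremes are at the endpoints: subsidy = -5 gives output = -1013; subsidy = 9 gives output = 1171.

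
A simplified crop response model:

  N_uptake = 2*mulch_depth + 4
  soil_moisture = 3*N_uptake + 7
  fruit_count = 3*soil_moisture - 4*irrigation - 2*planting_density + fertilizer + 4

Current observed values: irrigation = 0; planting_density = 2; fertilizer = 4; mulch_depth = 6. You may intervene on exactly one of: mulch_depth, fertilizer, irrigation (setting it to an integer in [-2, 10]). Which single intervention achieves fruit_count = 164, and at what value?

Intervening on mulch_depth: fruit_count = 18*mulch_depth + 61. Reaching 164 requires mulch_depth = 103/18, not an integer.
Intervening on fertilizer: with other inputs at their observed values, fruit_count = fertilizer + 165. Solving for 164 gives fertilizer = -1, within [-2, 10].
Intervening on irrigation: fruit_count = -4*irrigation + 169. Reaching 164 requires irrigation = 5/4, not an integer.

set fertilizer = -1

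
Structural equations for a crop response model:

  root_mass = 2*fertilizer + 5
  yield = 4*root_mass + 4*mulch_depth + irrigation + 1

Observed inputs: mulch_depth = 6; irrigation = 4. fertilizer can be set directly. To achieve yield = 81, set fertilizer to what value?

Substituting into the yield equation gives yield = 8*fertilizer + 49.
Solve 8*fertilizer + 49 = 81: fertilizer = (81 - 49) / 8 = 4.

fertilizer = 4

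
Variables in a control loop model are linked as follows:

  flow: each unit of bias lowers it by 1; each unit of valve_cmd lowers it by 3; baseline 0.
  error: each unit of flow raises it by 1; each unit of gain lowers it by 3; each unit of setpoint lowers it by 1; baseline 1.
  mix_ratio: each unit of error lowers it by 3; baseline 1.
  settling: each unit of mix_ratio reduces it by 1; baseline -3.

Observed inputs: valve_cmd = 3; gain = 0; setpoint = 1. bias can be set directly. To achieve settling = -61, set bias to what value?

Substituting into the flow equation gives flow = -bias - 9.
Substituting into the error equation gives error = -bias - 9.
Substituting into the mix_ratio equation gives mix_ratio = 3*bias + 28.
Substituting into the settling equation gives settling = -3*bias - 31.
Solve -3*bias - 31 = -61: bias = (-61 + 31) / -3 = 10.

bias = 10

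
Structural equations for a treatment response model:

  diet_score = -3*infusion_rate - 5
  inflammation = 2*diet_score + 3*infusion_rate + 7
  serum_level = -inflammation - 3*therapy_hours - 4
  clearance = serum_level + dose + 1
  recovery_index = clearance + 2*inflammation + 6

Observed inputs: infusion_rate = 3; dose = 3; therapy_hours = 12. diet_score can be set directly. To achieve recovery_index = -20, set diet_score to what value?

Intervening on diet_score fixes its value directly, overriding its dependence on infusion_rate.
Substituting into the inflammation equation gives inflammation = 2*diet_score + 16.
Substituting into the serum_level equation gives serum_level = -2*diet_score - 56.
Substituting into the clearance equation gives clearance = -2*diet_score - 52.
Substituting into the recovery_index equation gives recovery_index = 2*diet_score - 14.
Solve 2*diet_score - 14 = -20: diet_score = (-20 + 14) / 2 = -3.

diet_score = -3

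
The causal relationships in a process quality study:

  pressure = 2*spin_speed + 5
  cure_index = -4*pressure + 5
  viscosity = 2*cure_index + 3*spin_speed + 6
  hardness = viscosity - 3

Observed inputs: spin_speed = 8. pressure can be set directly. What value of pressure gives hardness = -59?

pressure = 12

Intervening on pressure fixes its value directly, overriding its dependence on spin_speed.
Substituting into the viscosity equation gives viscosity = -8*pressure + 40.
Substituting into the hardness equation gives hardness = -8*pressure + 37.
Solve -8*pressure + 37 = -59: pressure = (-59 - 37) / -8 = 12.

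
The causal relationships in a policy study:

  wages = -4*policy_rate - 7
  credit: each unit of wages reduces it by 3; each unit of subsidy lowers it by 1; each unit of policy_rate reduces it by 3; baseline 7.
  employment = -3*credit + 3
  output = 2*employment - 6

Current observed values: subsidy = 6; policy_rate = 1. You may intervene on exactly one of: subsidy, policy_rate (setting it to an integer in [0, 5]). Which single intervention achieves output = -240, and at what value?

set policy_rate = 2

Intervening on subsidy: output = 6*subsidy - 222. Reaching -240 requires subsidy = -3, outside [0, 5].
Intervening on policy_rate: with other inputs at their observed values, output = -54*policy_rate - 132. Solving for -240 gives policy_rate = 2, within [0, 5].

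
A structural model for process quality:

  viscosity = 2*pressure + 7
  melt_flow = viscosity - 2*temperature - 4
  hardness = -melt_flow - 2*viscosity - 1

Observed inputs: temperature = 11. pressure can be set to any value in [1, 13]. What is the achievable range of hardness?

-74 to -2

Substituting into the melt_flow equation gives melt_flow = 2*pressure - 19.
So hardness = -6*pressure + 4.
Linear in pressure, so extremes are at the endpoints: pressure = 1 gives hardness = -2; pressure = 13 gives hardness = -74.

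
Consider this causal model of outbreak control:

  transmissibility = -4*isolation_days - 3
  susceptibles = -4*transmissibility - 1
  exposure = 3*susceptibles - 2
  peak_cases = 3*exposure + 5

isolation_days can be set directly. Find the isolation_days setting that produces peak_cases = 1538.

Substituting into the susceptibles equation gives susceptibles = 16*isolation_days + 11.
Substituting into the exposure equation gives exposure = 48*isolation_days + 31.
Substituting into the peak_cases equation gives peak_cases = 144*isolation_days + 98.
Solve 144*isolation_days + 98 = 1538: isolation_days = (1538 - 98) / 144 = 10.

isolation_days = 10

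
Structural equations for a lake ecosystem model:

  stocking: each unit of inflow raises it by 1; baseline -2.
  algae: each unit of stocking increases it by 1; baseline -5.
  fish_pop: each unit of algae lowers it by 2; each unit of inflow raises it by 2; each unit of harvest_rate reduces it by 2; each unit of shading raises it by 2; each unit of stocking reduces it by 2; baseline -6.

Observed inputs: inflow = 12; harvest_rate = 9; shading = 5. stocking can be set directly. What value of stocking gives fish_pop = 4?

Intervening on stocking fixes its value directly, overriding its dependence on inflow.
Substituting into the fish_pop equation gives fish_pop = -4*stocking + 20.
Solve -4*stocking + 20 = 4: stocking = (4 - 20) / -4 = 4.

stocking = 4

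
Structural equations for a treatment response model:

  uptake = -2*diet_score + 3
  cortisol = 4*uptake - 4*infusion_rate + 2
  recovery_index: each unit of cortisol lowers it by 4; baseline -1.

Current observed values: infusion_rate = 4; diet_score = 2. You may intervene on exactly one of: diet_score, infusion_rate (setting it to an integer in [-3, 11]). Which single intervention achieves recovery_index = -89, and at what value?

Intervening on diet_score: with other inputs at their observed values, recovery_index = 32*diet_score + 7. Solving for -89 gives diet_score = -3, within [-3, 11].
Intervening on infusion_rate: recovery_index = 16*infusion_rate + 7. Reaching -89 requires infusion_rate = -6, outside [-3, 11].

set diet_score = -3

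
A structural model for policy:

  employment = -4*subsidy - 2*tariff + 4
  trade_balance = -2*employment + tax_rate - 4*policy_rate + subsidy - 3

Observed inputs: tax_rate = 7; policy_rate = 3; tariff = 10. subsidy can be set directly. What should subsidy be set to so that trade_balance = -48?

subsidy = -8

Substituting into the employment equation gives employment = -4*subsidy - 16.
trade_balance becomes 9*subsidy + 24.
Solve 9*subsidy + 24 = -48: subsidy = (-48 - 24) / 9 = -8.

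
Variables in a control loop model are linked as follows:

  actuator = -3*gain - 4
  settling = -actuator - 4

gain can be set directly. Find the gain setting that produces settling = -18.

Substituting into the settling equation gives settling = 3*gain.
Solve 3*gain = -18: gain = -18 / 3 = -6.

gain = -6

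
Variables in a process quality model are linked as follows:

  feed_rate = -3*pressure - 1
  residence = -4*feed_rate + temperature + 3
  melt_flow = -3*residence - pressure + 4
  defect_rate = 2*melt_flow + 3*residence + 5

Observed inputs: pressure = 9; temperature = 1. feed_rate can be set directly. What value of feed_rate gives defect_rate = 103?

feed_rate = 10

Intervening on feed_rate fixes its value directly, overriding its dependence on pressure.
Substituting into the residence equation gives residence = -4*feed_rate + 4.
Substituting into the melt_flow equation gives melt_flow = 12*feed_rate - 17.
Substituting into the defect_rate equation gives defect_rate = 12*feed_rate - 17.
Solve 12*feed_rate - 17 = 103: feed_rate = (103 + 17) / 12 = 10.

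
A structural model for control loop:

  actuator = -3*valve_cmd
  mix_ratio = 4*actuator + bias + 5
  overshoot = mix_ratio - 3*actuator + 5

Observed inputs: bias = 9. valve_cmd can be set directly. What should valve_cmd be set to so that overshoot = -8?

Substituting into the mix_ratio equation gives mix_ratio = -12*valve_cmd + 14.
Substituting into the overshoot equation gives overshoot = -3*valve_cmd + 19.
Solve -3*valve_cmd + 19 = -8: valve_cmd = (-8 - 19) / -3 = 9.

valve_cmd = 9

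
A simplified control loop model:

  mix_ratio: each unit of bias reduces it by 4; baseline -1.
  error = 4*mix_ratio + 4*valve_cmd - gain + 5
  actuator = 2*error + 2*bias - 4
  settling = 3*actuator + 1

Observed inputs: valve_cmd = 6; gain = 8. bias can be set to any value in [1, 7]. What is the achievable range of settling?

-539 to 1

Substituting into the error equation gives error = -16*bias + 17.
Substituting into the actuator equation gives actuator = -30*bias + 30.
Substituting into the settling equation gives settling = -90*bias + 91.
Linear in bias, so extremes are at the endpoints: bias = 1 gives settling = 1; bias = 7 gives settling = -539.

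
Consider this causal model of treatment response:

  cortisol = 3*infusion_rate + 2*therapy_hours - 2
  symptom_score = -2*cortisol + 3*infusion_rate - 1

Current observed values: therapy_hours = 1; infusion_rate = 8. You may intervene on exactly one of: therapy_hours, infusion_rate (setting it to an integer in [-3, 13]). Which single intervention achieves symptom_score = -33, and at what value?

Intervening on therapy_hours: with other inputs at their observed values, symptom_score = -4*therapy_hours - 21. Solving for -33 gives therapy_hours = 3, within [-3, 13].
Intervening on infusion_rate: symptom_score = -3*infusion_rate - 1. Reaching -33 requires infusion_rate = 32/3, not an integer.

set therapy_hours = 3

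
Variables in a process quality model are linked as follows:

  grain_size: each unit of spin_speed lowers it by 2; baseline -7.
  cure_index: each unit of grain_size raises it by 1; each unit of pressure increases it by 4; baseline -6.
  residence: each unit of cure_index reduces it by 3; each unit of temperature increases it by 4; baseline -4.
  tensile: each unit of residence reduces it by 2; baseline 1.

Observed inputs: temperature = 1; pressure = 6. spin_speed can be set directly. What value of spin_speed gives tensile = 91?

spin_speed = -2

Substituting into the cure_index equation gives cure_index = -2*spin_speed + 11.
Substituting into the residence equation gives residence = 6*spin_speed - 33.
Substituting into the tensile equation gives tensile = -12*spin_speed + 67.
Solve -12*spin_speed + 67 = 91: spin_speed = (91 - 67) / -12 = -2.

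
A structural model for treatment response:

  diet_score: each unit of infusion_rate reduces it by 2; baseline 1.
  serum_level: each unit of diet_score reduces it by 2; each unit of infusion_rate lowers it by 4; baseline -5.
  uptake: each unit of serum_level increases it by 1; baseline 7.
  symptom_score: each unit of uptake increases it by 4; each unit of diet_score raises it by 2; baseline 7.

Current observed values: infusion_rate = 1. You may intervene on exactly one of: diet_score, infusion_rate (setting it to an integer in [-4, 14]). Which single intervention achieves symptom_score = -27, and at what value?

set infusion_rate = 9

Intervening on diet_score: symptom_score = -6*diet_score - 1. Reaching -27 requires diet_score = 13/3, not an integer.
Intervening on infusion_rate: with other inputs at their observed values, symptom_score = -4*infusion_rate + 9. Solving for -27 gives infusion_rate = 9, within [-4, 14].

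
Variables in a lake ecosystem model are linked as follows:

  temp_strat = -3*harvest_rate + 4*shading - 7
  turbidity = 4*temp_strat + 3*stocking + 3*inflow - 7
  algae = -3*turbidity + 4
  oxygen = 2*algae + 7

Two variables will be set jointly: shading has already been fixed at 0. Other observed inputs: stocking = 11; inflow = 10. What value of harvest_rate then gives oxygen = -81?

With shading held at 0:
Substituting into the temp_strat equation gives temp_strat = -3*harvest_rate - 7.
Substituting into the turbidity equation gives turbidity = -12*harvest_rate + 28.
Substituting into the algae equation gives algae = 36*harvest_rate - 80.
So oxygen = 72*harvest_rate - 153.
Solve 72*harvest_rate - 153 = -81: harvest_rate = (-81 + 153) / 72 = 1.

harvest_rate = 1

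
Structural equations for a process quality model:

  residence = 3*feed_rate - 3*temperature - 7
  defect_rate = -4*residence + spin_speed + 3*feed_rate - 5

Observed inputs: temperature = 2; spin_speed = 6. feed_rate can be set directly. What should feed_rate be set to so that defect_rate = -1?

feed_rate = 6

Substituting into the residence equation gives residence = 3*feed_rate - 13.
Substituting into the defect_rate equation gives defect_rate = -9*feed_rate + 53.
Solve -9*feed_rate + 53 = -1: feed_rate = (-1 - 53) / -9 = 6.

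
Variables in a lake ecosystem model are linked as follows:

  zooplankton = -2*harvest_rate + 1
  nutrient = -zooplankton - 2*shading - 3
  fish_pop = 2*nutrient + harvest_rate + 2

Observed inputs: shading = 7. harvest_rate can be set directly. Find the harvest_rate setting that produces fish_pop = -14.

harvest_rate = 4

Substituting into the nutrient equation gives nutrient = 2*harvest_rate - 18.
Substituting into the fish_pop equation gives fish_pop = 5*harvest_rate - 34.
Solve 5*harvest_rate - 34 = -14: harvest_rate = (-14 + 34) / 5 = 4.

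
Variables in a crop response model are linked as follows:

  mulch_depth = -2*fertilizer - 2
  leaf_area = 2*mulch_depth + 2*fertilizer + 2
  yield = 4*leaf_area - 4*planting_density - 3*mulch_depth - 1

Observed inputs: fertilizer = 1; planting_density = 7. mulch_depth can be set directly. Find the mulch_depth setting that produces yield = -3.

mulch_depth = 2

Intervening on mulch_depth fixes its value directly, overriding its dependence on fertilizer.
Substituting into the leaf_area equation gives leaf_area = 2*mulch_depth + 4.
Substituting into the yield equation gives yield = 5*mulch_depth - 13.
Solve 5*mulch_depth - 13 = -3: mulch_depth = (-3 + 13) / 5 = 2.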